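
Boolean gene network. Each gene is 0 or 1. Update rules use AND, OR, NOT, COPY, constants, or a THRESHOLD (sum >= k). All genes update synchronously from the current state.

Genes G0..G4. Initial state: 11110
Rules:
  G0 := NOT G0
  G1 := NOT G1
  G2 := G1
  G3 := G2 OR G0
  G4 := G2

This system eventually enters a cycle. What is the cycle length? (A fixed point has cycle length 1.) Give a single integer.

Answer: 2

Derivation:
Step 0: 11110
Step 1: G0=NOT G0=NOT 1=0 G1=NOT G1=NOT 1=0 G2=G1=1 G3=G2|G0=1|1=1 G4=G2=1 -> 00111
Step 2: G0=NOT G0=NOT 0=1 G1=NOT G1=NOT 0=1 G2=G1=0 G3=G2|G0=1|0=1 G4=G2=1 -> 11011
Step 3: G0=NOT G0=NOT 1=0 G1=NOT G1=NOT 1=0 G2=G1=1 G3=G2|G0=0|1=1 G4=G2=0 -> 00110
Step 4: G0=NOT G0=NOT 0=1 G1=NOT G1=NOT 0=1 G2=G1=0 G3=G2|G0=1|0=1 G4=G2=1 -> 11011
State from step 4 equals state from step 2 -> cycle length 2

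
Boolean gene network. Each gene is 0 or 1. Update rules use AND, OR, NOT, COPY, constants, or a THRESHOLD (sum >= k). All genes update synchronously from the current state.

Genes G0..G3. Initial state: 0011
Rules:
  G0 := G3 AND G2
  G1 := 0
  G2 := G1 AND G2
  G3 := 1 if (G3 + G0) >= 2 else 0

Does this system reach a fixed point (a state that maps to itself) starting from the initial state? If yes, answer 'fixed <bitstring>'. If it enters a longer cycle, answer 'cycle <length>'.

Step 0: 0011
Step 1: G0=G3&G2=1&1=1 G1=0(const) G2=G1&G2=0&1=0 G3=(1+0>=2)=0 -> 1000
Step 2: G0=G3&G2=0&0=0 G1=0(const) G2=G1&G2=0&0=0 G3=(0+1>=2)=0 -> 0000
Step 3: G0=G3&G2=0&0=0 G1=0(const) G2=G1&G2=0&0=0 G3=(0+0>=2)=0 -> 0000
Fixed point reached at step 2: 0000

Answer: fixed 0000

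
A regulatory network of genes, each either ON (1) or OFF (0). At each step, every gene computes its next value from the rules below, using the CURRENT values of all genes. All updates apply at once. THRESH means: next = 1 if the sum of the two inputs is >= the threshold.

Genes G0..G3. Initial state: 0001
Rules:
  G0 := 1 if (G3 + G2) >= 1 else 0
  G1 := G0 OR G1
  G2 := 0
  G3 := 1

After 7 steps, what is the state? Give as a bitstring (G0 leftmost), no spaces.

Step 1: G0=(1+0>=1)=1 G1=G0|G1=0|0=0 G2=0(const) G3=1(const) -> 1001
Step 2: G0=(1+0>=1)=1 G1=G0|G1=1|0=1 G2=0(const) G3=1(const) -> 1101
Step 3: G0=(1+0>=1)=1 G1=G0|G1=1|1=1 G2=0(const) G3=1(const) -> 1101
Step 4: G0=(1+0>=1)=1 G1=G0|G1=1|1=1 G2=0(const) G3=1(const) -> 1101
Step 5: G0=(1+0>=1)=1 G1=G0|G1=1|1=1 G2=0(const) G3=1(const) -> 1101
Step 6: G0=(1+0>=1)=1 G1=G0|G1=1|1=1 G2=0(const) G3=1(const) -> 1101
Step 7: G0=(1+0>=1)=1 G1=G0|G1=1|1=1 G2=0(const) G3=1(const) -> 1101

1101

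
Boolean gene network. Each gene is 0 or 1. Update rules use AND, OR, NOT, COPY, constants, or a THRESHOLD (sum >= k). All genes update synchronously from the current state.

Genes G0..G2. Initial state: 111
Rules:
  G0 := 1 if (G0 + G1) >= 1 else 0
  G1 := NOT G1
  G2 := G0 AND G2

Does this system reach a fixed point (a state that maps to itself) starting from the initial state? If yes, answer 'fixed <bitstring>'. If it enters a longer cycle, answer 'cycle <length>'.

Answer: cycle 2

Derivation:
Step 0: 111
Step 1: G0=(1+1>=1)=1 G1=NOT G1=NOT 1=0 G2=G0&G2=1&1=1 -> 101
Step 2: G0=(1+0>=1)=1 G1=NOT G1=NOT 0=1 G2=G0&G2=1&1=1 -> 111
Cycle of length 2 starting at step 0 -> no fixed point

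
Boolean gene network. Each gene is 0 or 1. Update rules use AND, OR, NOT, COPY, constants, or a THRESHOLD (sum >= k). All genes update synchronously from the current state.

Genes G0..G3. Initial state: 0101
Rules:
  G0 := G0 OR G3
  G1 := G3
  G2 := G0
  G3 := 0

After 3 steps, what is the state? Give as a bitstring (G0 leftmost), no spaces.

Step 1: G0=G0|G3=0|1=1 G1=G3=1 G2=G0=0 G3=0(const) -> 1100
Step 2: G0=G0|G3=1|0=1 G1=G3=0 G2=G0=1 G3=0(const) -> 1010
Step 3: G0=G0|G3=1|0=1 G1=G3=0 G2=G0=1 G3=0(const) -> 1010

1010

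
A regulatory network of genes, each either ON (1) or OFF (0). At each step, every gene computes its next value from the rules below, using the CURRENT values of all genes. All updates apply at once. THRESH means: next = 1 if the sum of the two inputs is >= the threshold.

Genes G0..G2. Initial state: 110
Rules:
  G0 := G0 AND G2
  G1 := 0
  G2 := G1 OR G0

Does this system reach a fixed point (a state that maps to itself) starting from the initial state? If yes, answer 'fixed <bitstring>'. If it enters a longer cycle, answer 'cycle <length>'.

Step 0: 110
Step 1: G0=G0&G2=1&0=0 G1=0(const) G2=G1|G0=1|1=1 -> 001
Step 2: G0=G0&G2=0&1=0 G1=0(const) G2=G1|G0=0|0=0 -> 000
Step 3: G0=G0&G2=0&0=0 G1=0(const) G2=G1|G0=0|0=0 -> 000
Fixed point reached at step 2: 000

Answer: fixed 000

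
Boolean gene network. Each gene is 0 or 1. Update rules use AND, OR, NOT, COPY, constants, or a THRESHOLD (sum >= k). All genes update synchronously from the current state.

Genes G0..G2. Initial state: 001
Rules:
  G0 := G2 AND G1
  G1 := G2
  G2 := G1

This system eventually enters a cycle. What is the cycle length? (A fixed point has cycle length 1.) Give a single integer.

Step 0: 001
Step 1: G0=G2&G1=1&0=0 G1=G2=1 G2=G1=0 -> 010
Step 2: G0=G2&G1=0&1=0 G1=G2=0 G2=G1=1 -> 001
State from step 2 equals state from step 0 -> cycle length 2

Answer: 2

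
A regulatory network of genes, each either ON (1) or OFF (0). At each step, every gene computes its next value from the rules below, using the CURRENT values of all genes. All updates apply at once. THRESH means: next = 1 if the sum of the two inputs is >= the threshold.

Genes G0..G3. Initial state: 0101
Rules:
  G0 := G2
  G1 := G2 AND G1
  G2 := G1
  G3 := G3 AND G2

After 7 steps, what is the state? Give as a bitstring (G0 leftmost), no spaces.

Step 1: G0=G2=0 G1=G2&G1=0&1=0 G2=G1=1 G3=G3&G2=1&0=0 -> 0010
Step 2: G0=G2=1 G1=G2&G1=1&0=0 G2=G1=0 G3=G3&G2=0&1=0 -> 1000
Step 3: G0=G2=0 G1=G2&G1=0&0=0 G2=G1=0 G3=G3&G2=0&0=0 -> 0000
Step 4: G0=G2=0 G1=G2&G1=0&0=0 G2=G1=0 G3=G3&G2=0&0=0 -> 0000
Step 5: G0=G2=0 G1=G2&G1=0&0=0 G2=G1=0 G3=G3&G2=0&0=0 -> 0000
Step 6: G0=G2=0 G1=G2&G1=0&0=0 G2=G1=0 G3=G3&G2=0&0=0 -> 0000
Step 7: G0=G2=0 G1=G2&G1=0&0=0 G2=G1=0 G3=G3&G2=0&0=0 -> 0000

0000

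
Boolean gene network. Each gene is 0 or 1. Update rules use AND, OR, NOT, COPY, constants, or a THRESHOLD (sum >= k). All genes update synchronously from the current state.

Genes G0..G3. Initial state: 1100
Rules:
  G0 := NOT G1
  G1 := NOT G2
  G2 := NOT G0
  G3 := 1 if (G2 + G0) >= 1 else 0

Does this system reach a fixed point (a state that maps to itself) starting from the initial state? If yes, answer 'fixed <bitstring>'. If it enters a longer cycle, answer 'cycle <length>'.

Step 0: 1100
Step 1: G0=NOT G1=NOT 1=0 G1=NOT G2=NOT 0=1 G2=NOT G0=NOT 1=0 G3=(0+1>=1)=1 -> 0101
Step 2: G0=NOT G1=NOT 1=0 G1=NOT G2=NOT 0=1 G2=NOT G0=NOT 0=1 G3=(0+0>=1)=0 -> 0110
Step 3: G0=NOT G1=NOT 1=0 G1=NOT G2=NOT 1=0 G2=NOT G0=NOT 0=1 G3=(1+0>=1)=1 -> 0011
Step 4: G0=NOT G1=NOT 0=1 G1=NOT G2=NOT 1=0 G2=NOT G0=NOT 0=1 G3=(1+0>=1)=1 -> 1011
Step 5: G0=NOT G1=NOT 0=1 G1=NOT G2=NOT 1=0 G2=NOT G0=NOT 1=0 G3=(1+1>=1)=1 -> 1001
Step 6: G0=NOT G1=NOT 0=1 G1=NOT G2=NOT 0=1 G2=NOT G0=NOT 1=0 G3=(0+1>=1)=1 -> 1101
Step 7: G0=NOT G1=NOT 1=0 G1=NOT G2=NOT 0=1 G2=NOT G0=NOT 1=0 G3=(0+1>=1)=1 -> 0101
Cycle of length 6 starting at step 1 -> no fixed point

Answer: cycle 6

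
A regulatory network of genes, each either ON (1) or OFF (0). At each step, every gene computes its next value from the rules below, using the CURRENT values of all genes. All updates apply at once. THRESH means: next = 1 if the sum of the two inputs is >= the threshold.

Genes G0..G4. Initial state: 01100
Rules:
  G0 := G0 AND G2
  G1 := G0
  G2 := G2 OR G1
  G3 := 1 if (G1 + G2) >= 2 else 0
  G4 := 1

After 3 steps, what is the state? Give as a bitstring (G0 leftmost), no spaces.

Step 1: G0=G0&G2=0&1=0 G1=G0=0 G2=G2|G1=1|1=1 G3=(1+1>=2)=1 G4=1(const) -> 00111
Step 2: G0=G0&G2=0&1=0 G1=G0=0 G2=G2|G1=1|0=1 G3=(0+1>=2)=0 G4=1(const) -> 00101
Step 3: G0=G0&G2=0&1=0 G1=G0=0 G2=G2|G1=1|0=1 G3=(0+1>=2)=0 G4=1(const) -> 00101

00101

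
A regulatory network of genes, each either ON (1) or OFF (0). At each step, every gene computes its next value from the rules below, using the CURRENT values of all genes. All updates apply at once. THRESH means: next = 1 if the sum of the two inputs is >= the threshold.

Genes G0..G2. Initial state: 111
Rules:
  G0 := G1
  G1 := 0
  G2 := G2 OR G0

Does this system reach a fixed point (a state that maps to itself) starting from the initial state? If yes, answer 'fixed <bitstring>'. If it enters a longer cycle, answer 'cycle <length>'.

Answer: fixed 001

Derivation:
Step 0: 111
Step 1: G0=G1=1 G1=0(const) G2=G2|G0=1|1=1 -> 101
Step 2: G0=G1=0 G1=0(const) G2=G2|G0=1|1=1 -> 001
Step 3: G0=G1=0 G1=0(const) G2=G2|G0=1|0=1 -> 001
Fixed point reached at step 2: 001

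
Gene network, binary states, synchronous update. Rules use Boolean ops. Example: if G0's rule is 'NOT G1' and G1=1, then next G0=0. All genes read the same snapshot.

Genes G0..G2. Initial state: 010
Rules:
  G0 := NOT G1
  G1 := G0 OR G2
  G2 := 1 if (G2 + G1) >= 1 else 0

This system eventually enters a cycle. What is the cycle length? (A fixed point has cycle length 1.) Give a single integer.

Step 0: 010
Step 1: G0=NOT G1=NOT 1=0 G1=G0|G2=0|0=0 G2=(0+1>=1)=1 -> 001
Step 2: G0=NOT G1=NOT 0=1 G1=G0|G2=0|1=1 G2=(1+0>=1)=1 -> 111
Step 3: G0=NOT G1=NOT 1=0 G1=G0|G2=1|1=1 G2=(1+1>=1)=1 -> 011
Step 4: G0=NOT G1=NOT 1=0 G1=G0|G2=0|1=1 G2=(1+1>=1)=1 -> 011
State from step 4 equals state from step 3 -> cycle length 1

Answer: 1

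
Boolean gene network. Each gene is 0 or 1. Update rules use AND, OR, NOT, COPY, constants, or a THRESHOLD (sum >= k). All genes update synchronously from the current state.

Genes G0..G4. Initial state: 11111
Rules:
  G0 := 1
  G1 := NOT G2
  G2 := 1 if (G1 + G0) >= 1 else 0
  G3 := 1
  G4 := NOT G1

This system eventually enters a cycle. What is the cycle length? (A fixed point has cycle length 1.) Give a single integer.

Answer: 1

Derivation:
Step 0: 11111
Step 1: G0=1(const) G1=NOT G2=NOT 1=0 G2=(1+1>=1)=1 G3=1(const) G4=NOT G1=NOT 1=0 -> 10110
Step 2: G0=1(const) G1=NOT G2=NOT 1=0 G2=(0+1>=1)=1 G3=1(const) G4=NOT G1=NOT 0=1 -> 10111
Step 3: G0=1(const) G1=NOT G2=NOT 1=0 G2=(0+1>=1)=1 G3=1(const) G4=NOT G1=NOT 0=1 -> 10111
State from step 3 equals state from step 2 -> cycle length 1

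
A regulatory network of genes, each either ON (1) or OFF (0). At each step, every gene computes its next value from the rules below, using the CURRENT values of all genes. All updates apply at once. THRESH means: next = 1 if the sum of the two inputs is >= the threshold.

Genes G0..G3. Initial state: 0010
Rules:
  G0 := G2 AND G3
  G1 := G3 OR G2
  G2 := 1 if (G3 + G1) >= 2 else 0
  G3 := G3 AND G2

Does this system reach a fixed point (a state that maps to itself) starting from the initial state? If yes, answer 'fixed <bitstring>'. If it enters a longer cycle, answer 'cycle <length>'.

Step 0: 0010
Step 1: G0=G2&G3=1&0=0 G1=G3|G2=0|1=1 G2=(0+0>=2)=0 G3=G3&G2=0&1=0 -> 0100
Step 2: G0=G2&G3=0&0=0 G1=G3|G2=0|0=0 G2=(0+1>=2)=0 G3=G3&G2=0&0=0 -> 0000
Step 3: G0=G2&G3=0&0=0 G1=G3|G2=0|0=0 G2=(0+0>=2)=0 G3=G3&G2=0&0=0 -> 0000
Fixed point reached at step 2: 0000

Answer: fixed 0000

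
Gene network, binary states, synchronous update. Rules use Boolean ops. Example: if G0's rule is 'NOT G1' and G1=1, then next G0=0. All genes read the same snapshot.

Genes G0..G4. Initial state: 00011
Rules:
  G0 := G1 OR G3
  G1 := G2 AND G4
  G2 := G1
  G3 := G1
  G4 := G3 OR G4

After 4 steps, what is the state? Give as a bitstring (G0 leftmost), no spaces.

Step 1: G0=G1|G3=0|1=1 G1=G2&G4=0&1=0 G2=G1=0 G3=G1=0 G4=G3|G4=1|1=1 -> 10001
Step 2: G0=G1|G3=0|0=0 G1=G2&G4=0&1=0 G2=G1=0 G3=G1=0 G4=G3|G4=0|1=1 -> 00001
Step 3: G0=G1|G3=0|0=0 G1=G2&G4=0&1=0 G2=G1=0 G3=G1=0 G4=G3|G4=0|1=1 -> 00001
Step 4: G0=G1|G3=0|0=0 G1=G2&G4=0&1=0 G2=G1=0 G3=G1=0 G4=G3|G4=0|1=1 -> 00001

00001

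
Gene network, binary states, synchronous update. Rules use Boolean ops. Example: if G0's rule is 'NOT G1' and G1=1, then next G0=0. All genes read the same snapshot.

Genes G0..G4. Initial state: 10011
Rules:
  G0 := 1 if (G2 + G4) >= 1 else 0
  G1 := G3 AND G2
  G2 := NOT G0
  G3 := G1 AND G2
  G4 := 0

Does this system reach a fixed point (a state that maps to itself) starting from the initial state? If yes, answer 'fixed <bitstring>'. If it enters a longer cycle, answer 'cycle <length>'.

Step 0: 10011
Step 1: G0=(0+1>=1)=1 G1=G3&G2=1&0=0 G2=NOT G0=NOT 1=0 G3=G1&G2=0&0=0 G4=0(const) -> 10000
Step 2: G0=(0+0>=1)=0 G1=G3&G2=0&0=0 G2=NOT G0=NOT 1=0 G3=G1&G2=0&0=0 G4=0(const) -> 00000
Step 3: G0=(0+0>=1)=0 G1=G3&G2=0&0=0 G2=NOT G0=NOT 0=1 G3=G1&G2=0&0=0 G4=0(const) -> 00100
Step 4: G0=(1+0>=1)=1 G1=G3&G2=0&1=0 G2=NOT G0=NOT 0=1 G3=G1&G2=0&1=0 G4=0(const) -> 10100
Step 5: G0=(1+0>=1)=1 G1=G3&G2=0&1=0 G2=NOT G0=NOT 1=0 G3=G1&G2=0&1=0 G4=0(const) -> 10000
Cycle of length 4 starting at step 1 -> no fixed point

Answer: cycle 4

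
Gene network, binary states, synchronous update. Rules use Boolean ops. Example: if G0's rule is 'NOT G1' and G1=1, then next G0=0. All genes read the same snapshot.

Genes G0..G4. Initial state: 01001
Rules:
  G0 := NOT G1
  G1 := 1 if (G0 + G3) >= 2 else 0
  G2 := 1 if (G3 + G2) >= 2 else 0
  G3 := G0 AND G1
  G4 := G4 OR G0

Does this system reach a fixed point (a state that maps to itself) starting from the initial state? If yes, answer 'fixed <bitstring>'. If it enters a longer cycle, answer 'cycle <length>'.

Answer: fixed 10001

Derivation:
Step 0: 01001
Step 1: G0=NOT G1=NOT 1=0 G1=(0+0>=2)=0 G2=(0+0>=2)=0 G3=G0&G1=0&1=0 G4=G4|G0=1|0=1 -> 00001
Step 2: G0=NOT G1=NOT 0=1 G1=(0+0>=2)=0 G2=(0+0>=2)=0 G3=G0&G1=0&0=0 G4=G4|G0=1|0=1 -> 10001
Step 3: G0=NOT G1=NOT 0=1 G1=(1+0>=2)=0 G2=(0+0>=2)=0 G3=G0&G1=1&0=0 G4=G4|G0=1|1=1 -> 10001
Fixed point reached at step 2: 10001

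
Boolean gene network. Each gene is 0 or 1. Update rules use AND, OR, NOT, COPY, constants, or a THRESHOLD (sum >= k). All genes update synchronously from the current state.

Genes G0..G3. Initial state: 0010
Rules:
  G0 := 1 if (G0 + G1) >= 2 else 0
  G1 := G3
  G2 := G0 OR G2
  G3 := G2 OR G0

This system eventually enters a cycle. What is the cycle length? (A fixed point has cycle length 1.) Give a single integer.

Answer: 1

Derivation:
Step 0: 0010
Step 1: G0=(0+0>=2)=0 G1=G3=0 G2=G0|G2=0|1=1 G3=G2|G0=1|0=1 -> 0011
Step 2: G0=(0+0>=2)=0 G1=G3=1 G2=G0|G2=0|1=1 G3=G2|G0=1|0=1 -> 0111
Step 3: G0=(0+1>=2)=0 G1=G3=1 G2=G0|G2=0|1=1 G3=G2|G0=1|0=1 -> 0111
State from step 3 equals state from step 2 -> cycle length 1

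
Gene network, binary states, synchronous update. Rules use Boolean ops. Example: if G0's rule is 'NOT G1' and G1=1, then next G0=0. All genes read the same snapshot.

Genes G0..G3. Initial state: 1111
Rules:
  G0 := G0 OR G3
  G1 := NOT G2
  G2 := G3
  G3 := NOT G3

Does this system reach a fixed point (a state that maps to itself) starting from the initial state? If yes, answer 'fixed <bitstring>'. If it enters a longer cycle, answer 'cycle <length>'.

Step 0: 1111
Step 1: G0=G0|G3=1|1=1 G1=NOT G2=NOT 1=0 G2=G3=1 G3=NOT G3=NOT 1=0 -> 1010
Step 2: G0=G0|G3=1|0=1 G1=NOT G2=NOT 1=0 G2=G3=0 G3=NOT G3=NOT 0=1 -> 1001
Step 3: G0=G0|G3=1|1=1 G1=NOT G2=NOT 0=1 G2=G3=1 G3=NOT G3=NOT 1=0 -> 1110
Step 4: G0=G0|G3=1|0=1 G1=NOT G2=NOT 1=0 G2=G3=0 G3=NOT G3=NOT 0=1 -> 1001
Cycle of length 2 starting at step 2 -> no fixed point

Answer: cycle 2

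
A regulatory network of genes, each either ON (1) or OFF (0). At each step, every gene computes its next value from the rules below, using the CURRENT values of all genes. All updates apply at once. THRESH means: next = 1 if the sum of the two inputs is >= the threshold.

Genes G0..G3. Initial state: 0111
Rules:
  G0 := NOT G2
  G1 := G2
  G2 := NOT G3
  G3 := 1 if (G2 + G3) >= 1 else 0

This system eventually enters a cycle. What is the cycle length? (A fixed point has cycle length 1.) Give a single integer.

Answer: 1

Derivation:
Step 0: 0111
Step 1: G0=NOT G2=NOT 1=0 G1=G2=1 G2=NOT G3=NOT 1=0 G3=(1+1>=1)=1 -> 0101
Step 2: G0=NOT G2=NOT 0=1 G1=G2=0 G2=NOT G3=NOT 1=0 G3=(0+1>=1)=1 -> 1001
Step 3: G0=NOT G2=NOT 0=1 G1=G2=0 G2=NOT G3=NOT 1=0 G3=(0+1>=1)=1 -> 1001
State from step 3 equals state from step 2 -> cycle length 1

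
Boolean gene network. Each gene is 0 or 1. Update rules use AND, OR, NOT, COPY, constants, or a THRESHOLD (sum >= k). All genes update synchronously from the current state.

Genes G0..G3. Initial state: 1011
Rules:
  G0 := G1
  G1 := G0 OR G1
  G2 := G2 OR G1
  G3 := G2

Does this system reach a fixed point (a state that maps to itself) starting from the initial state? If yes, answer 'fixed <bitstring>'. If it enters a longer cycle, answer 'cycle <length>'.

Answer: fixed 1111

Derivation:
Step 0: 1011
Step 1: G0=G1=0 G1=G0|G1=1|0=1 G2=G2|G1=1|0=1 G3=G2=1 -> 0111
Step 2: G0=G1=1 G1=G0|G1=0|1=1 G2=G2|G1=1|1=1 G3=G2=1 -> 1111
Step 3: G0=G1=1 G1=G0|G1=1|1=1 G2=G2|G1=1|1=1 G3=G2=1 -> 1111
Fixed point reached at step 2: 1111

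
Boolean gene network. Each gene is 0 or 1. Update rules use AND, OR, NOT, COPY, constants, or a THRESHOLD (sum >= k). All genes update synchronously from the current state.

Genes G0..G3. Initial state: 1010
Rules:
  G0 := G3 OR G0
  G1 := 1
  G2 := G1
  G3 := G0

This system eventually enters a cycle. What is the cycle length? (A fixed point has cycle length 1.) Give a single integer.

Step 0: 1010
Step 1: G0=G3|G0=0|1=1 G1=1(const) G2=G1=0 G3=G0=1 -> 1101
Step 2: G0=G3|G0=1|1=1 G1=1(const) G2=G1=1 G3=G0=1 -> 1111
Step 3: G0=G3|G0=1|1=1 G1=1(const) G2=G1=1 G3=G0=1 -> 1111
State from step 3 equals state from step 2 -> cycle length 1

Answer: 1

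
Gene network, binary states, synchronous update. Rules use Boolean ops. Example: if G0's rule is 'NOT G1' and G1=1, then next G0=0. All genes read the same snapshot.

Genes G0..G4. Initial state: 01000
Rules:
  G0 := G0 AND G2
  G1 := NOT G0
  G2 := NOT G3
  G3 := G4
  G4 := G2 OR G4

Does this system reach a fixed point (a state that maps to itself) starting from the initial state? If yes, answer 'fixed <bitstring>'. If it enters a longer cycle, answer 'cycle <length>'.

Answer: fixed 01011

Derivation:
Step 0: 01000
Step 1: G0=G0&G2=0&0=0 G1=NOT G0=NOT 0=1 G2=NOT G3=NOT 0=1 G3=G4=0 G4=G2|G4=0|0=0 -> 01100
Step 2: G0=G0&G2=0&1=0 G1=NOT G0=NOT 0=1 G2=NOT G3=NOT 0=1 G3=G4=0 G4=G2|G4=1|0=1 -> 01101
Step 3: G0=G0&G2=0&1=0 G1=NOT G0=NOT 0=1 G2=NOT G3=NOT 0=1 G3=G4=1 G4=G2|G4=1|1=1 -> 01111
Step 4: G0=G0&G2=0&1=0 G1=NOT G0=NOT 0=1 G2=NOT G3=NOT 1=0 G3=G4=1 G4=G2|G4=1|1=1 -> 01011
Step 5: G0=G0&G2=0&0=0 G1=NOT G0=NOT 0=1 G2=NOT G3=NOT 1=0 G3=G4=1 G4=G2|G4=0|1=1 -> 01011
Fixed point reached at step 4: 01011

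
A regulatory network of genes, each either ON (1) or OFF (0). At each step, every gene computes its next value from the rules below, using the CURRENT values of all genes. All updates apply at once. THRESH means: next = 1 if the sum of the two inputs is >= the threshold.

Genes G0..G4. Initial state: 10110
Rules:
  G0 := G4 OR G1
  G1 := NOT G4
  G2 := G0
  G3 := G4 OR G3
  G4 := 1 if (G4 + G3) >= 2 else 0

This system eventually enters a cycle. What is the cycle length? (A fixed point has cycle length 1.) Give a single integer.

Step 0: 10110
Step 1: G0=G4|G1=0|0=0 G1=NOT G4=NOT 0=1 G2=G0=1 G3=G4|G3=0|1=1 G4=(0+1>=2)=0 -> 01110
Step 2: G0=G4|G1=0|1=1 G1=NOT G4=NOT 0=1 G2=G0=0 G3=G4|G3=0|1=1 G4=(0+1>=2)=0 -> 11010
Step 3: G0=G4|G1=0|1=1 G1=NOT G4=NOT 0=1 G2=G0=1 G3=G4|G3=0|1=1 G4=(0+1>=2)=0 -> 11110
Step 4: G0=G4|G1=0|1=1 G1=NOT G4=NOT 0=1 G2=G0=1 G3=G4|G3=0|1=1 G4=(0+1>=2)=0 -> 11110
State from step 4 equals state from step 3 -> cycle length 1

Answer: 1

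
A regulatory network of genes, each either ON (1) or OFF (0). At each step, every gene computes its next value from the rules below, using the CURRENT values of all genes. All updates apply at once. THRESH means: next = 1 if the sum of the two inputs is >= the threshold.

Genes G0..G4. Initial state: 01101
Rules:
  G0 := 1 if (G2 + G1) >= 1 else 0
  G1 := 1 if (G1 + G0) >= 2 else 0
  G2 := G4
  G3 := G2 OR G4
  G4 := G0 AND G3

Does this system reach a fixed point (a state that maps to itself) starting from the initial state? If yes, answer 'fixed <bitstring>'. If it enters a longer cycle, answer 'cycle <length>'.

Answer: cycle 3

Derivation:
Step 0: 01101
Step 1: G0=(1+1>=1)=1 G1=(1+0>=2)=0 G2=G4=1 G3=G2|G4=1|1=1 G4=G0&G3=0&0=0 -> 10110
Step 2: G0=(1+0>=1)=1 G1=(0+1>=2)=0 G2=G4=0 G3=G2|G4=1|0=1 G4=G0&G3=1&1=1 -> 10011
Step 3: G0=(0+0>=1)=0 G1=(0+1>=2)=0 G2=G4=1 G3=G2|G4=0|1=1 G4=G0&G3=1&1=1 -> 00111
Step 4: G0=(1+0>=1)=1 G1=(0+0>=2)=0 G2=G4=1 G3=G2|G4=1|1=1 G4=G0&G3=0&1=0 -> 10110
Cycle of length 3 starting at step 1 -> no fixed point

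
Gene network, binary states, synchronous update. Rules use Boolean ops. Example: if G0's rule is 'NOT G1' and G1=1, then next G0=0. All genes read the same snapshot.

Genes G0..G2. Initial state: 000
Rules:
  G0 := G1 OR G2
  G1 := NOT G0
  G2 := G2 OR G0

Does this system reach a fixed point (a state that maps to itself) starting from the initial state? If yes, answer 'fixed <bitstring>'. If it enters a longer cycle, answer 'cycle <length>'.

Step 0: 000
Step 1: G0=G1|G2=0|0=0 G1=NOT G0=NOT 0=1 G2=G2|G0=0|0=0 -> 010
Step 2: G0=G1|G2=1|0=1 G1=NOT G0=NOT 0=1 G2=G2|G0=0|0=0 -> 110
Step 3: G0=G1|G2=1|0=1 G1=NOT G0=NOT 1=0 G2=G2|G0=0|1=1 -> 101
Step 4: G0=G1|G2=0|1=1 G1=NOT G0=NOT 1=0 G2=G2|G0=1|1=1 -> 101
Fixed point reached at step 3: 101

Answer: fixed 101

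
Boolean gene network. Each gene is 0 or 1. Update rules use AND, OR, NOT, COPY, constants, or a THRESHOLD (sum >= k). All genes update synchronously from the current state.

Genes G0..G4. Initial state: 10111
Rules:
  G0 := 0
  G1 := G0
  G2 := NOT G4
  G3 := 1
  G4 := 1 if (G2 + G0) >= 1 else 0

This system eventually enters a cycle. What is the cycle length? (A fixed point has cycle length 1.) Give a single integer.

Answer: 4

Derivation:
Step 0: 10111
Step 1: G0=0(const) G1=G0=1 G2=NOT G4=NOT 1=0 G3=1(const) G4=(1+1>=1)=1 -> 01011
Step 2: G0=0(const) G1=G0=0 G2=NOT G4=NOT 1=0 G3=1(const) G4=(0+0>=1)=0 -> 00010
Step 3: G0=0(const) G1=G0=0 G2=NOT G4=NOT 0=1 G3=1(const) G4=(0+0>=1)=0 -> 00110
Step 4: G0=0(const) G1=G0=0 G2=NOT G4=NOT 0=1 G3=1(const) G4=(1+0>=1)=1 -> 00111
Step 5: G0=0(const) G1=G0=0 G2=NOT G4=NOT 1=0 G3=1(const) G4=(1+0>=1)=1 -> 00011
Step 6: G0=0(const) G1=G0=0 G2=NOT G4=NOT 1=0 G3=1(const) G4=(0+0>=1)=0 -> 00010
State from step 6 equals state from step 2 -> cycle length 4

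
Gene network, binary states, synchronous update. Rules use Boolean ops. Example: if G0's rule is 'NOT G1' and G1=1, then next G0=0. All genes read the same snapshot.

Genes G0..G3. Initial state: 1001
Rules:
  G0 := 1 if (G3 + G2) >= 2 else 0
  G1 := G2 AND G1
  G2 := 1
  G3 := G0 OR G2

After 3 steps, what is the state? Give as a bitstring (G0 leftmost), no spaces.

Step 1: G0=(1+0>=2)=0 G1=G2&G1=0&0=0 G2=1(const) G3=G0|G2=1|0=1 -> 0011
Step 2: G0=(1+1>=2)=1 G1=G2&G1=1&0=0 G2=1(const) G3=G0|G2=0|1=1 -> 1011
Step 3: G0=(1+1>=2)=1 G1=G2&G1=1&0=0 G2=1(const) G3=G0|G2=1|1=1 -> 1011

1011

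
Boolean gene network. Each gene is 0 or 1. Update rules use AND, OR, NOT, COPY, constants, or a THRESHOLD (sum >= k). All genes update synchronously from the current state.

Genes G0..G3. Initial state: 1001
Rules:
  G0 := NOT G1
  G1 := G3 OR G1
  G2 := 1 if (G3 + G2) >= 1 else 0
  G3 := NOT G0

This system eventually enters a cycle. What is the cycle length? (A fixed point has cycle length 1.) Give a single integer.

Answer: 1

Derivation:
Step 0: 1001
Step 1: G0=NOT G1=NOT 0=1 G1=G3|G1=1|0=1 G2=(1+0>=1)=1 G3=NOT G0=NOT 1=0 -> 1110
Step 2: G0=NOT G1=NOT 1=0 G1=G3|G1=0|1=1 G2=(0+1>=1)=1 G3=NOT G0=NOT 1=0 -> 0110
Step 3: G0=NOT G1=NOT 1=0 G1=G3|G1=0|1=1 G2=(0+1>=1)=1 G3=NOT G0=NOT 0=1 -> 0111
Step 4: G0=NOT G1=NOT 1=0 G1=G3|G1=1|1=1 G2=(1+1>=1)=1 G3=NOT G0=NOT 0=1 -> 0111
State from step 4 equals state from step 3 -> cycle length 1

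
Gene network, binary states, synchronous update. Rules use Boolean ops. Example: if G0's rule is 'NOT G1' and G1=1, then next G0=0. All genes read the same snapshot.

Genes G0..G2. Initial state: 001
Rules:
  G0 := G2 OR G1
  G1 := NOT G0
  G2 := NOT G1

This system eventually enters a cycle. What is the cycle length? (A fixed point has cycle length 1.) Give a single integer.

Answer: 3

Derivation:
Step 0: 001
Step 1: G0=G2|G1=1|0=1 G1=NOT G0=NOT 0=1 G2=NOT G1=NOT 0=1 -> 111
Step 2: G0=G2|G1=1|1=1 G1=NOT G0=NOT 1=0 G2=NOT G1=NOT 1=0 -> 100
Step 3: G0=G2|G1=0|0=0 G1=NOT G0=NOT 1=0 G2=NOT G1=NOT 0=1 -> 001
State from step 3 equals state from step 0 -> cycle length 3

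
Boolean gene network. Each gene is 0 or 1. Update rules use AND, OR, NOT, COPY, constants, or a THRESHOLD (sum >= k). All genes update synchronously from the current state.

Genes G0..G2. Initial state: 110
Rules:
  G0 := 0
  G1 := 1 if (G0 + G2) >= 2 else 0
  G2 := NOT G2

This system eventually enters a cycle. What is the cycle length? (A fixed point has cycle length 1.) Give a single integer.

Answer: 2

Derivation:
Step 0: 110
Step 1: G0=0(const) G1=(1+0>=2)=0 G2=NOT G2=NOT 0=1 -> 001
Step 2: G0=0(const) G1=(0+1>=2)=0 G2=NOT G2=NOT 1=0 -> 000
Step 3: G0=0(const) G1=(0+0>=2)=0 G2=NOT G2=NOT 0=1 -> 001
State from step 3 equals state from step 1 -> cycle length 2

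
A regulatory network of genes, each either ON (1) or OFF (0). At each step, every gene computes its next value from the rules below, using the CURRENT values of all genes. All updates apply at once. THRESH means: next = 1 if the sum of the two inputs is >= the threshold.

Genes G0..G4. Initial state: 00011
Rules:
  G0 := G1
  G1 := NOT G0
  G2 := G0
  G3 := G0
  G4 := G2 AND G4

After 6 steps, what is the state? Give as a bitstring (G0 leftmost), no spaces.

Step 1: G0=G1=0 G1=NOT G0=NOT 0=1 G2=G0=0 G3=G0=0 G4=G2&G4=0&1=0 -> 01000
Step 2: G0=G1=1 G1=NOT G0=NOT 0=1 G2=G0=0 G3=G0=0 G4=G2&G4=0&0=0 -> 11000
Step 3: G0=G1=1 G1=NOT G0=NOT 1=0 G2=G0=1 G3=G0=1 G4=G2&G4=0&0=0 -> 10110
Step 4: G0=G1=0 G1=NOT G0=NOT 1=0 G2=G0=1 G3=G0=1 G4=G2&G4=1&0=0 -> 00110
Step 5: G0=G1=0 G1=NOT G0=NOT 0=1 G2=G0=0 G3=G0=0 G4=G2&G4=1&0=0 -> 01000
Step 6: G0=G1=1 G1=NOT G0=NOT 0=1 G2=G0=0 G3=G0=0 G4=G2&G4=0&0=0 -> 11000

11000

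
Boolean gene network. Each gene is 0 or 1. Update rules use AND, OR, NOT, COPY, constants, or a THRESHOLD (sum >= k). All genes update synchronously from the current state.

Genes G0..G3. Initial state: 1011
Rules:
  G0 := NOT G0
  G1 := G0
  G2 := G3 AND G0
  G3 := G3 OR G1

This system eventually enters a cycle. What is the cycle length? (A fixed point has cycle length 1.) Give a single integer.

Step 0: 1011
Step 1: G0=NOT G0=NOT 1=0 G1=G0=1 G2=G3&G0=1&1=1 G3=G3|G1=1|0=1 -> 0111
Step 2: G0=NOT G0=NOT 0=1 G1=G0=0 G2=G3&G0=1&0=0 G3=G3|G1=1|1=1 -> 1001
Step 3: G0=NOT G0=NOT 1=0 G1=G0=1 G2=G3&G0=1&1=1 G3=G3|G1=1|0=1 -> 0111
State from step 3 equals state from step 1 -> cycle length 2

Answer: 2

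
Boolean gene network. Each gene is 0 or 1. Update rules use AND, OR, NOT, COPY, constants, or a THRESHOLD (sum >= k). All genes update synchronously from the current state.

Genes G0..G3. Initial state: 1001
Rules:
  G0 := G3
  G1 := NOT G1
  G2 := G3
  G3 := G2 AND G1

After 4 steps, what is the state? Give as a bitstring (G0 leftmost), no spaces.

Step 1: G0=G3=1 G1=NOT G1=NOT 0=1 G2=G3=1 G3=G2&G1=0&0=0 -> 1110
Step 2: G0=G3=0 G1=NOT G1=NOT 1=0 G2=G3=0 G3=G2&G1=1&1=1 -> 0001
Step 3: G0=G3=1 G1=NOT G1=NOT 0=1 G2=G3=1 G3=G2&G1=0&0=0 -> 1110
Step 4: G0=G3=0 G1=NOT G1=NOT 1=0 G2=G3=0 G3=G2&G1=1&1=1 -> 0001

0001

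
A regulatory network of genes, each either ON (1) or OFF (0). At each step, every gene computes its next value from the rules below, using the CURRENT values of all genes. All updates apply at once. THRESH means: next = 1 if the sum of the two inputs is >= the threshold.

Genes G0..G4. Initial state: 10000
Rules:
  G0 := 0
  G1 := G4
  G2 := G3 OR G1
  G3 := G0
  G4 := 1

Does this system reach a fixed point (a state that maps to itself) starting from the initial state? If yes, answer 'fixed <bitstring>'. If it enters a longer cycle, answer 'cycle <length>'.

Step 0: 10000
Step 1: G0=0(const) G1=G4=0 G2=G3|G1=0|0=0 G3=G0=1 G4=1(const) -> 00011
Step 2: G0=0(const) G1=G4=1 G2=G3|G1=1|0=1 G3=G0=0 G4=1(const) -> 01101
Step 3: G0=0(const) G1=G4=1 G2=G3|G1=0|1=1 G3=G0=0 G4=1(const) -> 01101
Fixed point reached at step 2: 01101

Answer: fixed 01101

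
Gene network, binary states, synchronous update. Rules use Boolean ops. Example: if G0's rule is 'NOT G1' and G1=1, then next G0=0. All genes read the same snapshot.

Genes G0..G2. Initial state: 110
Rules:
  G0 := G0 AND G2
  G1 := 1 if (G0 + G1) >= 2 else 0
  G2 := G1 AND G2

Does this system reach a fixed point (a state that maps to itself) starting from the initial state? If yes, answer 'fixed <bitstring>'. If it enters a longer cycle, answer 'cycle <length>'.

Answer: fixed 000

Derivation:
Step 0: 110
Step 1: G0=G0&G2=1&0=0 G1=(1+1>=2)=1 G2=G1&G2=1&0=0 -> 010
Step 2: G0=G0&G2=0&0=0 G1=(0+1>=2)=0 G2=G1&G2=1&0=0 -> 000
Step 3: G0=G0&G2=0&0=0 G1=(0+0>=2)=0 G2=G1&G2=0&0=0 -> 000
Fixed point reached at step 2: 000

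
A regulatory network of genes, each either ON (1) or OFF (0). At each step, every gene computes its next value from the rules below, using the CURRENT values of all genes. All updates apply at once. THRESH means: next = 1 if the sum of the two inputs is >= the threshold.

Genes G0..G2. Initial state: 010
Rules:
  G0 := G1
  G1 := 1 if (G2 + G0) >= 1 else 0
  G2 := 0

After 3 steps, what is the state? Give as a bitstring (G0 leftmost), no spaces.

Step 1: G0=G1=1 G1=(0+0>=1)=0 G2=0(const) -> 100
Step 2: G0=G1=0 G1=(0+1>=1)=1 G2=0(const) -> 010
Step 3: G0=G1=1 G1=(0+0>=1)=0 G2=0(const) -> 100

100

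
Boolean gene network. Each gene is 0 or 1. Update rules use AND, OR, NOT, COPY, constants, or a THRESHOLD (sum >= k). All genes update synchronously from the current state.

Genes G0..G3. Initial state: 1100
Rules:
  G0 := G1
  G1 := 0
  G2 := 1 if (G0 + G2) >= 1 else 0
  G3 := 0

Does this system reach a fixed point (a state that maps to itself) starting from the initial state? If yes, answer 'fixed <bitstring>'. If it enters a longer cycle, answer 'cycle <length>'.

Answer: fixed 0010

Derivation:
Step 0: 1100
Step 1: G0=G1=1 G1=0(const) G2=(1+0>=1)=1 G3=0(const) -> 1010
Step 2: G0=G1=0 G1=0(const) G2=(1+1>=1)=1 G3=0(const) -> 0010
Step 3: G0=G1=0 G1=0(const) G2=(0+1>=1)=1 G3=0(const) -> 0010
Fixed point reached at step 2: 0010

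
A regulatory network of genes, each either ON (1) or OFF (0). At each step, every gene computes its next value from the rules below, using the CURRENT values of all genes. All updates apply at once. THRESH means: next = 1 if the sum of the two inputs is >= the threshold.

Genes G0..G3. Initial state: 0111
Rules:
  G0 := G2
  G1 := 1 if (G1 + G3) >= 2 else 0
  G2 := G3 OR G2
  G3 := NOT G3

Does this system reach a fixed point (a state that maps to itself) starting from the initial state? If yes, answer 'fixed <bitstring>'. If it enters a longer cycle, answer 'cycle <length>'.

Answer: cycle 2

Derivation:
Step 0: 0111
Step 1: G0=G2=1 G1=(1+1>=2)=1 G2=G3|G2=1|1=1 G3=NOT G3=NOT 1=0 -> 1110
Step 2: G0=G2=1 G1=(1+0>=2)=0 G2=G3|G2=0|1=1 G3=NOT G3=NOT 0=1 -> 1011
Step 3: G0=G2=1 G1=(0+1>=2)=0 G2=G3|G2=1|1=1 G3=NOT G3=NOT 1=0 -> 1010
Step 4: G0=G2=1 G1=(0+0>=2)=0 G2=G3|G2=0|1=1 G3=NOT G3=NOT 0=1 -> 1011
Cycle of length 2 starting at step 2 -> no fixed point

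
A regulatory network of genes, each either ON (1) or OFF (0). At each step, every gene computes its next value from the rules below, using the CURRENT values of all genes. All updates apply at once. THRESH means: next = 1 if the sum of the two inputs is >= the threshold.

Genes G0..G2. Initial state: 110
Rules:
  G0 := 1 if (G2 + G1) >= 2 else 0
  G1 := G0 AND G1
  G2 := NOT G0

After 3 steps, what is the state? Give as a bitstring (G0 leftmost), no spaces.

Step 1: G0=(0+1>=2)=0 G1=G0&G1=1&1=1 G2=NOT G0=NOT 1=0 -> 010
Step 2: G0=(0+1>=2)=0 G1=G0&G1=0&1=0 G2=NOT G0=NOT 0=1 -> 001
Step 3: G0=(1+0>=2)=0 G1=G0&G1=0&0=0 G2=NOT G0=NOT 0=1 -> 001

001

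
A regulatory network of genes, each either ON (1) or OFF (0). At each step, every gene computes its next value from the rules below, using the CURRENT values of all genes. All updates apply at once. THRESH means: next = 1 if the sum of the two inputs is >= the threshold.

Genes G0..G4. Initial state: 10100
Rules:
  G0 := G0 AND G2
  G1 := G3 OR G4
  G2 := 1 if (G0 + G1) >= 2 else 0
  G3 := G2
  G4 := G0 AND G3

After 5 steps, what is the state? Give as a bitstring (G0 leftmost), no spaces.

Step 1: G0=G0&G2=1&1=1 G1=G3|G4=0|0=0 G2=(1+0>=2)=0 G3=G2=1 G4=G0&G3=1&0=0 -> 10010
Step 2: G0=G0&G2=1&0=0 G1=G3|G4=1|0=1 G2=(1+0>=2)=0 G3=G2=0 G4=G0&G3=1&1=1 -> 01001
Step 3: G0=G0&G2=0&0=0 G1=G3|G4=0|1=1 G2=(0+1>=2)=0 G3=G2=0 G4=G0&G3=0&0=0 -> 01000
Step 4: G0=G0&G2=0&0=0 G1=G3|G4=0|0=0 G2=(0+1>=2)=0 G3=G2=0 G4=G0&G3=0&0=0 -> 00000
Step 5: G0=G0&G2=0&0=0 G1=G3|G4=0|0=0 G2=(0+0>=2)=0 G3=G2=0 G4=G0&G3=0&0=0 -> 00000

00000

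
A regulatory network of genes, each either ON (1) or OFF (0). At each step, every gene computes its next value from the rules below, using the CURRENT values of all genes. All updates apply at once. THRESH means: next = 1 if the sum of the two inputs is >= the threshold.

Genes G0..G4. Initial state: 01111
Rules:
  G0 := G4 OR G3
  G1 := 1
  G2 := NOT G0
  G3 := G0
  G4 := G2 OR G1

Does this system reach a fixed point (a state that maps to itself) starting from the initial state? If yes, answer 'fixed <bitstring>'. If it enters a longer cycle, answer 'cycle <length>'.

Answer: fixed 11011

Derivation:
Step 0: 01111
Step 1: G0=G4|G3=1|1=1 G1=1(const) G2=NOT G0=NOT 0=1 G3=G0=0 G4=G2|G1=1|1=1 -> 11101
Step 2: G0=G4|G3=1|0=1 G1=1(const) G2=NOT G0=NOT 1=0 G3=G0=1 G4=G2|G1=1|1=1 -> 11011
Step 3: G0=G4|G3=1|1=1 G1=1(const) G2=NOT G0=NOT 1=0 G3=G0=1 G4=G2|G1=0|1=1 -> 11011
Fixed point reached at step 2: 11011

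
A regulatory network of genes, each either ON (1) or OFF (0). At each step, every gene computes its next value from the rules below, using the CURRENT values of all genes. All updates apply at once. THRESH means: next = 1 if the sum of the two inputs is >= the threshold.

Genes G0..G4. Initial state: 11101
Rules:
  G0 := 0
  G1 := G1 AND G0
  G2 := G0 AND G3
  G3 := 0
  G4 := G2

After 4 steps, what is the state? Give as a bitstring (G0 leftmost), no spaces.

Step 1: G0=0(const) G1=G1&G0=1&1=1 G2=G0&G3=1&0=0 G3=0(const) G4=G2=1 -> 01001
Step 2: G0=0(const) G1=G1&G0=1&0=0 G2=G0&G3=0&0=0 G3=0(const) G4=G2=0 -> 00000
Step 3: G0=0(const) G1=G1&G0=0&0=0 G2=G0&G3=0&0=0 G3=0(const) G4=G2=0 -> 00000
Step 4: G0=0(const) G1=G1&G0=0&0=0 G2=G0&G3=0&0=0 G3=0(const) G4=G2=0 -> 00000

00000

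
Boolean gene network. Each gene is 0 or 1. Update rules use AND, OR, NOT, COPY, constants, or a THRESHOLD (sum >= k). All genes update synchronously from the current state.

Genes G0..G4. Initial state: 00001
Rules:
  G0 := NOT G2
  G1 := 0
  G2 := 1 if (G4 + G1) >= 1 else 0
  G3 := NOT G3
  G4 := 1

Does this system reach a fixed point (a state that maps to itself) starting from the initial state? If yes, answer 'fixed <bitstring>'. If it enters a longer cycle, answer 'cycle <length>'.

Answer: cycle 2

Derivation:
Step 0: 00001
Step 1: G0=NOT G2=NOT 0=1 G1=0(const) G2=(1+0>=1)=1 G3=NOT G3=NOT 0=1 G4=1(const) -> 10111
Step 2: G0=NOT G2=NOT 1=0 G1=0(const) G2=(1+0>=1)=1 G3=NOT G3=NOT 1=0 G4=1(const) -> 00101
Step 3: G0=NOT G2=NOT 1=0 G1=0(const) G2=(1+0>=1)=1 G3=NOT G3=NOT 0=1 G4=1(const) -> 00111
Step 4: G0=NOT G2=NOT 1=0 G1=0(const) G2=(1+0>=1)=1 G3=NOT G3=NOT 1=0 G4=1(const) -> 00101
Cycle of length 2 starting at step 2 -> no fixed point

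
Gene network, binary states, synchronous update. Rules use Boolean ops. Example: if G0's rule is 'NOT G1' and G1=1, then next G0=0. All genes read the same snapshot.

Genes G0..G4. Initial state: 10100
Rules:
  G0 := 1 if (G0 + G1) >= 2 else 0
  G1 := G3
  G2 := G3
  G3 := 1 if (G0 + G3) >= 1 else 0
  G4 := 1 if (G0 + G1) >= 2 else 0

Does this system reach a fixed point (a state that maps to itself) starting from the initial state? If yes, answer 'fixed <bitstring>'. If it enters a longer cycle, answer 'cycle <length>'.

Step 0: 10100
Step 1: G0=(1+0>=2)=0 G1=G3=0 G2=G3=0 G3=(1+0>=1)=1 G4=(1+0>=2)=0 -> 00010
Step 2: G0=(0+0>=2)=0 G1=G3=1 G2=G3=1 G3=(0+1>=1)=1 G4=(0+0>=2)=0 -> 01110
Step 3: G0=(0+1>=2)=0 G1=G3=1 G2=G3=1 G3=(0+1>=1)=1 G4=(0+1>=2)=0 -> 01110
Fixed point reached at step 2: 01110

Answer: fixed 01110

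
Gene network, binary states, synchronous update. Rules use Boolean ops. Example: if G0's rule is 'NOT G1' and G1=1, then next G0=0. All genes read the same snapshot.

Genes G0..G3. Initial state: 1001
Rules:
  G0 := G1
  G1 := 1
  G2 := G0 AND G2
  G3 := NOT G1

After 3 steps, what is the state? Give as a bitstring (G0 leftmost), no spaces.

Step 1: G0=G1=0 G1=1(const) G2=G0&G2=1&0=0 G3=NOT G1=NOT 0=1 -> 0101
Step 2: G0=G1=1 G1=1(const) G2=G0&G2=0&0=0 G3=NOT G1=NOT 1=0 -> 1100
Step 3: G0=G1=1 G1=1(const) G2=G0&G2=1&0=0 G3=NOT G1=NOT 1=0 -> 1100

1100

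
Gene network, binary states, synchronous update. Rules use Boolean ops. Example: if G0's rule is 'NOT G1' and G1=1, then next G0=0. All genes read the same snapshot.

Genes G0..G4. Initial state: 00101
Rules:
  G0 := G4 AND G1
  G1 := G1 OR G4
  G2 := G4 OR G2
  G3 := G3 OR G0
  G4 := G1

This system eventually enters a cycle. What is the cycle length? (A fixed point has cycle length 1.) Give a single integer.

Answer: 1

Derivation:
Step 0: 00101
Step 1: G0=G4&G1=1&0=0 G1=G1|G4=0|1=1 G2=G4|G2=1|1=1 G3=G3|G0=0|0=0 G4=G1=0 -> 01100
Step 2: G0=G4&G1=0&1=0 G1=G1|G4=1|0=1 G2=G4|G2=0|1=1 G3=G3|G0=0|0=0 G4=G1=1 -> 01101
Step 3: G0=G4&G1=1&1=1 G1=G1|G4=1|1=1 G2=G4|G2=1|1=1 G3=G3|G0=0|0=0 G4=G1=1 -> 11101
Step 4: G0=G4&G1=1&1=1 G1=G1|G4=1|1=1 G2=G4|G2=1|1=1 G3=G3|G0=0|1=1 G4=G1=1 -> 11111
Step 5: G0=G4&G1=1&1=1 G1=G1|G4=1|1=1 G2=G4|G2=1|1=1 G3=G3|G0=1|1=1 G4=G1=1 -> 11111
State from step 5 equals state from step 4 -> cycle length 1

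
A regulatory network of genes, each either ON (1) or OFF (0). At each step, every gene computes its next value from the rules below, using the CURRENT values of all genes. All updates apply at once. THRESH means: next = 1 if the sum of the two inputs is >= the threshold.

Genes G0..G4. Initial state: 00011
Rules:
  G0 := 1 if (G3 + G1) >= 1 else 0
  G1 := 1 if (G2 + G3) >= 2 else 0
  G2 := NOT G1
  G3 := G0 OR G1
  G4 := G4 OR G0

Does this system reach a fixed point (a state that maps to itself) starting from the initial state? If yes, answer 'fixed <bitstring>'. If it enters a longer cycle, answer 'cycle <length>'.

Answer: cycle 4

Derivation:
Step 0: 00011
Step 1: G0=(1+0>=1)=1 G1=(0+1>=2)=0 G2=NOT G1=NOT 0=1 G3=G0|G1=0|0=0 G4=G4|G0=1|0=1 -> 10101
Step 2: G0=(0+0>=1)=0 G1=(1+0>=2)=0 G2=NOT G1=NOT 0=1 G3=G0|G1=1|0=1 G4=G4|G0=1|1=1 -> 00111
Step 3: G0=(1+0>=1)=1 G1=(1+1>=2)=1 G2=NOT G1=NOT 0=1 G3=G0|G1=0|0=0 G4=G4|G0=1|0=1 -> 11101
Step 4: G0=(0+1>=1)=1 G1=(1+0>=2)=0 G2=NOT G1=NOT 1=0 G3=G0|G1=1|1=1 G4=G4|G0=1|1=1 -> 10011
Step 5: G0=(1+0>=1)=1 G1=(0+1>=2)=0 G2=NOT G1=NOT 0=1 G3=G0|G1=1|0=1 G4=G4|G0=1|1=1 -> 10111
Step 6: G0=(1+0>=1)=1 G1=(1+1>=2)=1 G2=NOT G1=NOT 0=1 G3=G0|G1=1|0=1 G4=G4|G0=1|1=1 -> 11111
Step 7: G0=(1+1>=1)=1 G1=(1+1>=2)=1 G2=NOT G1=NOT 1=0 G3=G0|G1=1|1=1 G4=G4|G0=1|1=1 -> 11011
Step 8: G0=(1+1>=1)=1 G1=(0+1>=2)=0 G2=NOT G1=NOT 1=0 G3=G0|G1=1|1=1 G4=G4|G0=1|1=1 -> 10011
Cycle of length 4 starting at step 4 -> no fixed point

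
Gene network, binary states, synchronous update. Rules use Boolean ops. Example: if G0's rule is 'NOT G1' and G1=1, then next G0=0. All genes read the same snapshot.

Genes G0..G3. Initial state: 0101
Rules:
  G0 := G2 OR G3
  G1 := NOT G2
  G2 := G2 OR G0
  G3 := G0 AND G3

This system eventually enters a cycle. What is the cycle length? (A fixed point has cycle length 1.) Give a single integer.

Answer: 1

Derivation:
Step 0: 0101
Step 1: G0=G2|G3=0|1=1 G1=NOT G2=NOT 0=1 G2=G2|G0=0|0=0 G3=G0&G3=0&1=0 -> 1100
Step 2: G0=G2|G3=0|0=0 G1=NOT G2=NOT 0=1 G2=G2|G0=0|1=1 G3=G0&G3=1&0=0 -> 0110
Step 3: G0=G2|G3=1|0=1 G1=NOT G2=NOT 1=0 G2=G2|G0=1|0=1 G3=G0&G3=0&0=0 -> 1010
Step 4: G0=G2|G3=1|0=1 G1=NOT G2=NOT 1=0 G2=G2|G0=1|1=1 G3=G0&G3=1&0=0 -> 1010
State from step 4 equals state from step 3 -> cycle length 1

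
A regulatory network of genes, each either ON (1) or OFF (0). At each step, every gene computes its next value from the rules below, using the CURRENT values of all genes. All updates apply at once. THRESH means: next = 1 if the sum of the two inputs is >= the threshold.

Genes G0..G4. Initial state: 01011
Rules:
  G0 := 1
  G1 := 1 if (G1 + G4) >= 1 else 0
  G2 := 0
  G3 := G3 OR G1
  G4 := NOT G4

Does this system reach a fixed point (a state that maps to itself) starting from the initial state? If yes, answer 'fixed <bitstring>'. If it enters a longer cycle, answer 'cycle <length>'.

Answer: cycle 2

Derivation:
Step 0: 01011
Step 1: G0=1(const) G1=(1+1>=1)=1 G2=0(const) G3=G3|G1=1|1=1 G4=NOT G4=NOT 1=0 -> 11010
Step 2: G0=1(const) G1=(1+0>=1)=1 G2=0(const) G3=G3|G1=1|1=1 G4=NOT G4=NOT 0=1 -> 11011
Step 3: G0=1(const) G1=(1+1>=1)=1 G2=0(const) G3=G3|G1=1|1=1 G4=NOT G4=NOT 1=0 -> 11010
Cycle of length 2 starting at step 1 -> no fixed point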